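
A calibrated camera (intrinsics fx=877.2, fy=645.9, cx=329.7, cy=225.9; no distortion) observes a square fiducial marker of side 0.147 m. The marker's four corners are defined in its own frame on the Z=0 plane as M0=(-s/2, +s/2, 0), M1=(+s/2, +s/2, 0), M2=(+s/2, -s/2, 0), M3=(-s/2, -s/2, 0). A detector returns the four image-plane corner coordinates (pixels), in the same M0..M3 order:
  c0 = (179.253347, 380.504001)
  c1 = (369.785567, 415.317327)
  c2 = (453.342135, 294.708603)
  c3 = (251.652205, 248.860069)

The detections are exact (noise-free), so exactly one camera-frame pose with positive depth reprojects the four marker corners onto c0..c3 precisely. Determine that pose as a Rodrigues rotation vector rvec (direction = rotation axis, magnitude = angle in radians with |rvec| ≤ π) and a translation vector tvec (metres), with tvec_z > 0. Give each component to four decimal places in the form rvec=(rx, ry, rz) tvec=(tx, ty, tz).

rvec=(0.3912, -0.1969, 0.3560) tvec=(-0.0102, 0.1056, 0.6083)

Intrinsics K: fx=877.2, fy=645.9, cx=329.7, cy=225.9
Marker side s = 0.147 m; corners in marker frame (Z=0):
  M0 = (-0.0735, +0.0735, 0)
  M1 = (+0.0735, +0.0735, 0)
  M2 = (+0.0735, -0.0735, 0)
  M3 = (-0.0735, -0.0735, 0)
Detected image corners:
  c0 = (179.253347, 380.504001) px
  c1 = (369.785567, 415.317327) px
  c2 = (453.342135, 294.708603) px
  c3 = (251.652205, 248.860069) px
Planar DLT: solve 8×8 A·h = b for H (H[2,2]=1):
  H  [+1463.67075 -358.14906 +314.93698]
  H  [+412.88396 +1042.13455 +338.03225]
  H  [+0.41825 +0.55335 +1.00000]
B = K⁻¹H; ‖b₁‖=1.643830, ‖b₂‖=1.643830; λ = 2/(‖b₁‖+‖b₂‖) = 0.608335, sign → tz>0 ⇒ λ=+0.608335
r₁ = λ·B[:,0] = (+0.91942,+0.29988,+0.25444); r₂ = λ·B[:,1] = (-0.37490,+0.86379,+0.33662)
r₃ = r₁×r₂ = (-0.11883,-0.40488,+0.90661); SVD([r₁ r₂ r₃]) → R = UVᵀ:
  R  [+0.91942 -0.37490 -0.11883]
  R  [+0.29988 +0.86379 -0.40488]
  R  [+0.25444 +0.33662 +0.90661]
t = (-0.01024, +0.10561, +0.60834) m
tr R = 2.689828; θ = arccos((tr R − 1)/2) = 0.564392 rad = 32.337°
axis k = ((R−Rᵀ)₃₂, (R−Rᵀ)₁₃, (R−Rᵀ)₂₁) / (2 sinθ) = (+0.693118, -0.348916, +0.630749)
rvec = θ·k = (+0.391190, -0.196926, +0.355990)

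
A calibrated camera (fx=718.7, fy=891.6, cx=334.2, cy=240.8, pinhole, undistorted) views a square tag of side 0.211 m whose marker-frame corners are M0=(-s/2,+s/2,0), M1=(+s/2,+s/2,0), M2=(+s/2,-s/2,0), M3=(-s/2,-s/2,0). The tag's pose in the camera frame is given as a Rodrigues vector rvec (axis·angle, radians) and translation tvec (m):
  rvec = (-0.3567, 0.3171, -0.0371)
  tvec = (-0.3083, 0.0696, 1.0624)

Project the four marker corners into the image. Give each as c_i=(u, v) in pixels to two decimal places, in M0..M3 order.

Intrinsics K: fx=718.7, fy=891.6, cx=334.2, cy=240.8
Marker side s = 0.211 m; corners in marker frame (Z=0):
  M0 = (-0.1055, +0.1055, 0)
  M1 = (+0.1055, +0.1055, 0)
  M2 = (+0.1055, -0.1055, 0)
  M3 = (-0.1055, -0.1055, 0)
rvec = (-0.3567, 0.3171, -0.0371), |rvec| = θ = 0.47871 rad = 27.428°
Rodrigues: sinθ=0.46063, 1−cosθ=0.11241; R = I + sinθ·[k]× + (1−cosθ)·[k]×²:
    [+0.95000 -0.01978 +0.31162]
    [-0.09118 +0.93691 +0.33746]
    [-0.29864 -0.34900 +0.88826]
t = (-0.3083, 0.0696, 1.0624) m
M0: Pc = R·M0+t = (-0.41061, +0.17806, +1.05709); u = 718.7·(-0.41061)/1.05709 + 334.2 = 55.0297, v = 891.6·(+0.17806)/1.05709 + 240.8 = 390.9882
M1: Pc = R·M1+t = (-0.21016, +0.15882, +0.99407); u = 718.7·(-0.21016)/0.99407 + 334.2 = 182.2562, v = 891.6·(+0.15882)/0.99407 + 240.8 = 383.2522
M2: Pc = R·M2+t = (-0.20599, -0.03886, +1.06771); u = 718.7·(-0.20599)/1.06771 + 334.2 = 195.5455, v = 891.6·(-0.03886)/1.06771 + 240.8 = 208.3464
M3: Pc = R·M3+t = (-0.40644, -0.01962, +1.13073); u = 718.7·(-0.40644)/1.13073 + 334.2 = 75.8642, v = 891.6·(-0.01962)/1.13073 + 240.8 = 225.3256

c0=(55.03, 390.99) c1=(182.26, 383.25) c2=(195.55, 208.35) c3=(75.86, 225.33)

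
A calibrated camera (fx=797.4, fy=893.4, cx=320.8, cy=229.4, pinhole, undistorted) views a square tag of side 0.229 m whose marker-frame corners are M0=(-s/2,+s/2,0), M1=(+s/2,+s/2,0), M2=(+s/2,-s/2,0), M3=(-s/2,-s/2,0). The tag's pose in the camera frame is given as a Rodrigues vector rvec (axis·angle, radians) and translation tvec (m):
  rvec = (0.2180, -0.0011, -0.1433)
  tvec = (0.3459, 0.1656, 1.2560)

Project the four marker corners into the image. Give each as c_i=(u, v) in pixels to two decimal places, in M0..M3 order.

c0=(475.50, 433.16) c1=(617.21, 411.00) c2=(608.09, 257.55) c3=(460.73, 281.00)

Intrinsics K: fx=797.4, fy=893.4, cx=320.8, cy=229.4
Marker side s = 0.229 m; corners in marker frame (Z=0):
  M0 = (-0.1145, +0.1145, 0)
  M1 = (+0.1145, +0.1145, 0)
  M2 = (+0.1145, -0.1145, 0)
  M3 = (-0.1145, -0.1145, 0)
rvec = (0.2180, -0.0011, -0.1433), |rvec| = θ = 0.26088 rad = 14.948°
Rodrigues: sinθ=0.25793, 1−cosθ=0.03384; R = I + sinθ·[k]× + (1−cosθ)·[k]×²:
    [+0.98979 +0.14156 -0.01662]
    [-0.14180 +0.96616 -0.21546]
    [-0.01444 +0.21561 +0.97637]
t = (0.3459, 0.1656, 1.2560) m
M0: Pc = R·M0+t = (+0.24878, +0.29246, +1.28234); u = 797.4·(+0.24878)/1.28234 + 320.8 = 475.4978, v = 893.4·(+0.29246)/1.28234 + 229.4 = 433.1564
M1: Pc = R·M1+t = (+0.47544, +0.25999, +1.27903); u = 797.4·(+0.47544)/1.27903 + 320.8 = 617.2078, v = 893.4·(+0.25999)/1.27903 + 229.4 = 411.0017
M2: Pc = R·M2+t = (+0.44302, +0.03874, +1.22966); u = 797.4·(+0.44302)/1.22966 + 320.8 = 608.0879, v = 893.4·(+0.03874)/1.22966 + 229.4 = 257.5451
M3: Pc = R·M3+t = (+0.21636, +0.07121, +1.23297); u = 797.4·(+0.21636)/1.23297 + 320.8 = 460.7274, v = 893.4·(+0.07121)/1.23297 + 229.4 = 280.9986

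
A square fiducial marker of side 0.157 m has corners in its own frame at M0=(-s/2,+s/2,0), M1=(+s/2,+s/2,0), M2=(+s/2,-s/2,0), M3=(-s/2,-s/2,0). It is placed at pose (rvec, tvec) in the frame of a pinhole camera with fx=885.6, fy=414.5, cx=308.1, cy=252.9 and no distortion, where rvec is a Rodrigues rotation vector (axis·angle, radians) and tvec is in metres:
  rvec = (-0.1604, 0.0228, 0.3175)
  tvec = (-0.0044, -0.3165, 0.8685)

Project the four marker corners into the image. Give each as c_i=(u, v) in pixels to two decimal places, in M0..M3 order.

c0=(201.54, 124.16) c1=(355.48, 146.61) c2=(403.76, 79.96) c3=(253.59, 58.68)

Intrinsics K: fx=885.6, fy=414.5, cx=308.1, cy=252.9
Marker side s = 0.157 m; corners in marker frame (Z=0):
  M0 = (-0.0785, +0.0785, 0)
  M1 = (+0.0785, +0.0785, 0)
  M2 = (+0.0785, -0.0785, 0)
  M3 = (-0.0785, -0.0785, 0)
rvec = (-0.1604, 0.0228, 0.3175), |rvec| = θ = 0.35645 rad = 20.423°
Rodrigues: sinθ=0.34895, 1−cosθ=0.06286; R = I + sinθ·[k]× + (1−cosθ)·[k]×²:
    [+0.94987 -0.31263 -0.00287]
    [+0.30901 +0.93740 +0.16061]
    [-0.04752 -0.15344 +0.98701]
t = (-0.0044, -0.3165, 0.8685) m
M0: Pc = R·M0+t = (-0.10351, -0.26717, +0.86018); u = 885.6·(-0.10351)/0.86018 + 308.1 = 201.5355, v = 414.5·(-0.26717)/0.86018 + 252.9 = 124.1572
M1: Pc = R·M1+t = (+0.04562, -0.21866, +0.85272); u = 885.6·(+0.04562)/0.85272 + 308.1 = 355.4825, v = 414.5·(-0.21866)/0.85272 + 252.9 = 146.6133
M2: Pc = R·M2+t = (+0.09471, -0.36583, +0.87682); u = 885.6·(+0.09471)/0.87682 + 308.1 = 403.7551, v = 414.5·(-0.36583)/0.87682 + 252.9 = 79.9606
M3: Pc = R·M3+t = (-0.05442, -0.41434, +0.88428); u = 885.6·(-0.05442)/0.88428 + 308.1 = 253.5949, v = 414.5·(-0.41434)/0.88428 + 252.9 = 58.6785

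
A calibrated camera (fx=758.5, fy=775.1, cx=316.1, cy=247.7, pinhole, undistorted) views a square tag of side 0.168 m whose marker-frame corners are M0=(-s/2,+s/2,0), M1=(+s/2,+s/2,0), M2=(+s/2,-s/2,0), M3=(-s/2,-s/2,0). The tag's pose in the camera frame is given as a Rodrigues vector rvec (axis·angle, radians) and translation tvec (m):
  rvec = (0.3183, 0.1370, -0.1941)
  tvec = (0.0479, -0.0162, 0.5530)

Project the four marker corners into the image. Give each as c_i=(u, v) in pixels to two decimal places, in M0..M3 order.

c0=(295.50, 347.40) c1=(514.07, 313.60) c2=(481.10, 84.16) c3=(244.08, 132.73)

Intrinsics K: fx=758.5, fy=775.1, cx=316.1, cy=247.7
Marker side s = 0.168 m; corners in marker frame (Z=0):
  M0 = (-0.0840, +0.0840, 0)
  M1 = (+0.0840, +0.0840, 0)
  M2 = (+0.0840, -0.0840, 0)
  M3 = (-0.0840, -0.0840, 0)
rvec = (0.3183, 0.1370, -0.1941), |rvec| = θ = 0.39719 rad = 22.757°
Rodrigues: sinθ=0.38683, 1−cosθ=0.07785; R = I + sinθ·[k]× + (1−cosθ)·[k]×²:
    [+0.97215 +0.21056 +0.10294]
    [-0.16752 +0.93141 -0.32312]
    [-0.16391 +0.29687 +0.94074]
t = (0.0479, -0.0162, 0.5530) m
M0: Pc = R·M0+t = (-0.01607, +0.07611, +0.59171); u = 758.5·(-0.01607)/0.59171 + 316.1 = 295.4953, v = 775.1·(+0.07611)/0.59171 + 247.7 = 347.4000
M1: Pc = R·M1+t = (+0.14725, +0.04797, +0.56417); u = 758.5·(+0.14725)/0.56417 + 316.1 = 514.0671, v = 775.1·(+0.04797)/0.56417 + 247.7 = 313.6012
M2: Pc = R·M2+t = (+0.11187, -0.10851, +0.51429); u = 758.5·(+0.11187)/0.51429 + 316.1 = 481.0956, v = 775.1·(-0.10851)/0.51429 + 247.7 = 84.1625
M3: Pc = R·M3+t = (-0.05145, -0.08037, +0.54183); u = 758.5·(-0.05145)/0.54183 + 316.1 = 244.0803, v = 775.1·(-0.08037)/0.54183 + 247.7 = 132.7331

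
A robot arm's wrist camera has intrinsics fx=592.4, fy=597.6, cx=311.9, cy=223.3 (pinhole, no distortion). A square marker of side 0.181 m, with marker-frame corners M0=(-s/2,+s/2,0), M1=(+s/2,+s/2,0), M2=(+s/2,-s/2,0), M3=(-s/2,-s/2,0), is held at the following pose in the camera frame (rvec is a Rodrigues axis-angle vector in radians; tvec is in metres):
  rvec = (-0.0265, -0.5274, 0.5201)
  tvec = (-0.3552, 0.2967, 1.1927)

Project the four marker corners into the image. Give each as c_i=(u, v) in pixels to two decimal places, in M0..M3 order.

c0=(69.75, 397.98) c1=(151.53, 428.26) c2=(195.21, 348.31) c3=(118.62, 312.87)

Intrinsics K: fx=592.4, fy=597.6, cx=311.9, cy=223.3
Marker side s = 0.181 m; corners in marker frame (Z=0):
  M0 = (-0.0905, +0.0905, 0)
  M1 = (+0.0905, +0.0905, 0)
  M2 = (+0.0905, -0.0905, 0)
  M3 = (-0.0905, -0.0905, 0)
rvec = (-0.0265, -0.5274, 0.5201), |rvec| = θ = 0.74119 rad = 42.467°
Rodrigues: sinθ=0.67516, 1−cosθ=0.26233; R = I + sinθ·[k]× + (1−cosθ)·[k]×²:
    [+0.73800 -0.46710 -0.48700]
    [+0.48044 +0.87049 -0.10685]
    [+0.47384 -0.15512 +0.86684]
t = (-0.3552, 0.2967, 1.1927) m
M0: Pc = R·M0+t = (-0.46426, +0.33200, +1.13578); u = 592.4·(-0.46426)/1.13578 + 311.9 = 69.7502, v = 597.6·(+0.33200)/1.13578 + 223.3 = 397.9843
M1: Pc = R·M1+t = (-0.33068, +0.41896, +1.22154); u = 592.4·(-0.33068)/1.22154 + 311.9 = 151.5319, v = 597.6·(+0.41896)/1.22154 + 223.3 = 428.2623
M2: Pc = R·M2+t = (-0.24614, +0.26140, +1.24962); u = 592.4·(-0.24614)/1.24962 + 311.9 = 195.2147, v = 597.6·(+0.26140)/1.24962 + 223.3 = 348.3083
M3: Pc = R·M3+t = (-0.37972, +0.17444, +1.16386); u = 592.4·(-0.37972)/1.16386 + 311.9 = 118.6250, v = 597.6·(+0.17444)/1.16386 + 223.3 = 312.8690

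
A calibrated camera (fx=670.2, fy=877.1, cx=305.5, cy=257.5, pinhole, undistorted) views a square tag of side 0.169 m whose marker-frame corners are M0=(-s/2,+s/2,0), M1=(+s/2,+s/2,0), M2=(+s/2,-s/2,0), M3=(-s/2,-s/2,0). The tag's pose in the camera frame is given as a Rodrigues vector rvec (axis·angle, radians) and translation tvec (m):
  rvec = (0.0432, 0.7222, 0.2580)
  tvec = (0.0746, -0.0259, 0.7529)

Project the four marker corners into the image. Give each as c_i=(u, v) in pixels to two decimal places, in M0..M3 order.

Intrinsics K: fx=670.2, fy=877.1, cx=305.5, cy=257.5
Marker side s = 0.169 m; corners in marker frame (Z=0):
  M0 = (-0.0845, +0.0845, 0)
  M1 = (+0.0845, +0.0845, 0)
  M2 = (+0.0845, -0.0845, 0)
  M3 = (-0.0845, -0.0845, 0)
rvec = (0.0432, 0.7222, 0.2580), |rvec| = θ = 0.76812 rad = 44.010°
Rodrigues: sinθ=0.69478, 1−cosθ=0.28078; R = I + sinθ·[k]× + (1−cosθ)·[k]×²:
    [+0.72011 -0.21852 +0.65855]
    [+0.24822 +0.96743 +0.04960]
    [-0.64794 +0.12775 +0.75090]
t = (0.0746, -0.0259, 0.7529) m
M0: Pc = R·M0+t = (-0.00471, +0.03487, +0.81845); u = 670.2·(-0.00471)/0.81845 + 305.5 = 301.6397, v = 877.1·(+0.03487)/0.81845 + 257.5 = 294.8733
M1: Pc = R·M1+t = (+0.11698, +0.07682, +0.70894); u = 670.2·(+0.11698)/0.70894 + 305.5 = 416.0911, v = 877.1·(+0.07682)/0.70894 + 257.5 = 352.5442
M2: Pc = R·M2+t = (+0.15391, -0.08667, +0.68735); u = 670.2·(+0.15391)/0.68735 + 305.5 = 455.5730, v = 877.1·(-0.08667)/0.68735 + 257.5 = 146.8994
M3: Pc = R·M3+t = (+0.03222, -0.12862, +0.79686); u = 670.2·(+0.03222)/0.79686 + 305.5 = 332.5952, v = 877.1·(-0.12862)/0.79686 + 257.5 = 115.9253

c0=(301.64, 294.87) c1=(416.09, 352.54) c2=(455.57, 146.90) c3=(332.60, 115.93)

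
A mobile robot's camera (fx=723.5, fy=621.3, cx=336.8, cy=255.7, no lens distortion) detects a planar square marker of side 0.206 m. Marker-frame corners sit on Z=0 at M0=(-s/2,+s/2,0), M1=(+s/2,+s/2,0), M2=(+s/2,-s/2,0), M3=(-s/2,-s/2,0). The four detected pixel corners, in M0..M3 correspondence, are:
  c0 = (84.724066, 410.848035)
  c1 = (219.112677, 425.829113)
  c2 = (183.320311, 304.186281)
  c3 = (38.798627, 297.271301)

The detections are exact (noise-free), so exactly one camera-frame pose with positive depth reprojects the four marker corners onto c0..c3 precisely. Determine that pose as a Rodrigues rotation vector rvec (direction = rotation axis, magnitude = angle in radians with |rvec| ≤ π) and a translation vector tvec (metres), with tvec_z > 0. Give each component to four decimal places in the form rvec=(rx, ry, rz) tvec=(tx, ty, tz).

rvec=(0.4521, 0.3457, -0.0572) tvec=(-0.2585, 0.1548, 0.9034)

Intrinsics K: fx=723.5, fy=621.3, cx=336.8, cy=255.7
Marker side s = 0.206 m; corners in marker frame (Z=0):
  M0 = (-0.1030, +0.1030, 0)
  M1 = (+0.1030, +0.1030, 0)
  M2 = (+0.1030, -0.1030, 0)
  M3 = (-0.1030, -0.1030, 0)
Detected image corners:
  c0 = (84.724066, 410.848035) px
  c1 = (219.112677, 425.829113) px
  c2 = (183.320311, 304.186281) px
  c3 = (38.798627, 297.271301) px
Planar DLT: solve 8×8 A·h = b for H (H[2,2]=1):
  H  [+626.35163 +260.16264 +129.76241]
  H  [-81.11264 +736.59027 +362.12540]
  H  [-0.37602 +0.46290 +1.00000]
B = K⁻¹H; ‖b₁‖=1.106875, ‖b₂‖=1.106875; λ = 2/(‖b₁‖+‖b₂‖) = 0.903444, sign → tz>0 ⇒ λ=+0.903444
r₁ = λ·B[:,0] = (+0.94027,+0.02186,-0.33971); r₂ = λ·B[:,1] = (+0.13019,+0.89898,+0.41820)
r₃ = r₁×r₂ = (+0.31454,-0.43745,+0.84244); SVD([r₁ r₂ r₃]) → R = UVᵀ:
  R  [+0.94027 +0.13019 +0.31454]
  R  [+0.02186 +0.89898 -0.43745]
  R  [-0.33971 +0.41820 +0.84244]
t = (-0.25853, +0.15476, +0.90344) m
tr R = 2.681689; θ = arccos((tr R − 1)/2) = 0.571955 rad = 32.771°
axis k = ((R−Rᵀ)₃₂, (R−Rᵀ)₁₃, (R−Rᵀ)₂₁) / (2 sinθ) = (+0.790404, +0.604359, -0.100065)
rvec = θ·k = (+0.452075, +0.345666, -0.057233)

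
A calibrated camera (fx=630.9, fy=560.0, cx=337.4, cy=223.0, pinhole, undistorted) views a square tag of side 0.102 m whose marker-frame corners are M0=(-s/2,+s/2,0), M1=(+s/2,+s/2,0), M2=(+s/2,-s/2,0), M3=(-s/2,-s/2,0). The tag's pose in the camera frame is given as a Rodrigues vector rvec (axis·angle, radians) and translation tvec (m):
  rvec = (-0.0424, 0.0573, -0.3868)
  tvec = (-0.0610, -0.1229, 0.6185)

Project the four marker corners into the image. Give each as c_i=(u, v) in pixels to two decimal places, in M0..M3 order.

Intrinsics K: fx=630.9, fy=560.0, cx=337.4, cy=223.0
Marker side s = 0.102 m; corners in marker frame (Z=0):
  M0 = (-0.0510, +0.0510, 0)
  M1 = (+0.0510, +0.0510, 0)
  M2 = (+0.0510, -0.0510, 0)
  M3 = (-0.0510, -0.0510, 0)
rvec = (-0.0424, 0.0573, -0.3868), |rvec| = θ = 0.39331 rad = 22.535°
Rodrigues: sinθ=0.38325, 1−cosθ=0.07636; R = I + sinθ·[k]× + (1−cosθ)·[k]×²:
    [+0.92453 +0.37570 +0.06393]
    [-0.37810 +0.92526 +0.03038]
    [-0.04774 -0.05225 +0.99749]
t = (-0.0610, -0.1229, 0.6185) m
M0: Pc = R·M0+t = (-0.08899, -0.05643, +0.61827); u = 630.9·(-0.08899)/0.61827 + 337.4 = 246.5919, v = 560.0·(-0.05643)/0.61827 + 223.0 = 171.8899
M1: Pc = R·M1+t = (+0.00531, -0.09499, +0.61340); u = 630.9·(+0.00531)/0.61340 + 337.4 = 342.8636, v = 560.0·(-0.09499)/0.61340 + 223.0 = 136.2751
M2: Pc = R·M2+t = (-0.03301, -0.18937, +0.61873); u = 630.9·(-0.03301)/0.61873 + 337.4 = 303.7409, v = 560.0·(-0.18937)/0.61873 + 223.0 = 51.6035
M3: Pc = R·M3+t = (-0.12731, -0.15081, +0.62360); u = 630.9·(-0.12731)/0.62360 + 337.4 = 208.5975, v = 560.0·(-0.15081)/0.62360 + 223.0 = 87.5751

c0=(246.59, 171.89) c1=(342.86, 136.28) c2=(303.74, 51.60) c3=(208.60, 87.58)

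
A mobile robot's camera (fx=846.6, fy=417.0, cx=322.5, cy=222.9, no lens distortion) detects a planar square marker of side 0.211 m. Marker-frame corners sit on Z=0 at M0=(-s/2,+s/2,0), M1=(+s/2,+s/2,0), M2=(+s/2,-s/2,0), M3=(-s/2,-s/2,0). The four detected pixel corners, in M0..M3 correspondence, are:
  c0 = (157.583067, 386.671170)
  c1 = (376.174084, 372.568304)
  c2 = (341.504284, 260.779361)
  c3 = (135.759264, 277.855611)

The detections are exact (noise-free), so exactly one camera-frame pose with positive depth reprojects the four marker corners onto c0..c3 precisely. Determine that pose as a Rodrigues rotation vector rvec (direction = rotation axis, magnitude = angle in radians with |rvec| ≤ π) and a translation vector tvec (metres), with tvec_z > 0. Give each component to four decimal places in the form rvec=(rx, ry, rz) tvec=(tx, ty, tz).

rvec=(-0.2059, 0.1533, -0.1638) tvec=(-0.0691, 0.1951, 0.8123)

Intrinsics K: fx=846.6, fy=417.0, cx=322.5, cy=222.9
Marker side s = 0.211 m; corners in marker frame (Z=0):
  M0 = (-0.1055, +0.1055, 0)
  M1 = (+0.1055, +0.1055, 0)
  M2 = (+0.1055, -0.1055, 0)
  M3 = (-0.1055, -0.1055, 0)
Detected image corners:
  c0 = (157.583067, 386.671170) px
  c1 = (376.174084, 372.568304) px
  c2 = (341.504284, 260.779361) px
  c3 = (135.759264, 277.855611) px
Planar DLT: solve 8×8 A·h = b for H (H[2,2]=1):
  H  [+962.92850 +66.37176 +250.51144]
  H  [-127.68471 +436.66705 +323.06284]
  H  [-0.16520 -0.26496 +1.00000]
B = K⁻¹H; ‖b₁‖=1.231090, ‖b₂‖=1.231090; λ = 2/(‖b₁‖+‖b₂‖) = 0.812288, sign → tz>0 ⇒ λ=+0.812288
r₁ = λ·B[:,0] = (+0.97502,-0.17699,-0.13419); r₂ = λ·B[:,1] = (+0.14567,+0.96564,-0.21522)
r₃ = r₁×r₂ = (+0.16767,+0.19030,+0.96730); SVD([r₁ r₂ r₃]) → R = UVᵀ:
  R  [+0.97502 +0.14567 +0.16767]
  R  [-0.17699 +0.96564 +0.19030]
  R  [-0.13419 -0.21522 +0.96730]
t = (-0.06907, +0.19511, +0.81229) m
tr R = 2.907963; θ = arccos((tr R − 1)/2) = 0.304551 rad = 17.449°
axis k = ((R−Rᵀ)₃₂, (R−Rᵀ)₁₃, (R−Rᵀ)₂₁) / (2 sinθ) = (-0.676165, +0.503340, -0.538005)
rvec = θ·k = (-0.205927, +0.153293, -0.163850)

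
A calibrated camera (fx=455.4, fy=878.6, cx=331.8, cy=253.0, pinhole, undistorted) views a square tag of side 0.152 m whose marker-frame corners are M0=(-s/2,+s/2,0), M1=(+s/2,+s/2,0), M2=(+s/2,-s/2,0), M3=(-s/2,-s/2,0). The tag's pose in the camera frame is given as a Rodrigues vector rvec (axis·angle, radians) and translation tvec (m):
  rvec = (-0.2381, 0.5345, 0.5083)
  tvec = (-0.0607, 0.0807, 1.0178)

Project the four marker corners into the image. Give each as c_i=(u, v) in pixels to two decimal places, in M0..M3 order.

c0=(264.07, 349.05) c1=(311.22, 412.01) c2=(348.06, 294.43) c3=(298.64, 241.29)

Intrinsics K: fx=455.4, fy=878.6, cx=331.8, cy=253.0
Marker side s = 0.152 m; corners in marker frame (Z=0):
  M0 = (-0.0760, +0.0760, 0)
  M1 = (+0.0760, +0.0760, 0)
  M2 = (+0.0760, -0.0760, 0)
  M3 = (-0.0760, -0.0760, 0)
rvec = (-0.2381, 0.5345, 0.5083), |rvec| = θ = 0.77508 rad = 44.409°
Rodrigues: sinθ=0.69977, 1−cosθ=0.28564; R = I + sinθ·[k]× + (1−cosθ)·[k]×²:
    [+0.74132 -0.51942 +0.42502]
    [+0.39840 +0.85020 +0.34414]
    [-0.54011 -0.08579 +0.83721]
t = (-0.0607, 0.0807, 1.0178) m
M0: Pc = R·M0+t = (-0.15652, +0.11504, +1.05233); u = 455.4·(-0.15652)/1.05233 + 331.8 = 264.0668, v = 878.6·(+0.11504)/1.05233 + 253.0 = 349.0452
M1: Pc = R·M1+t = (-0.04384, +0.17559, +0.97023); u = 455.4·(-0.04384)/0.97023 + 331.8 = 311.2246, v = 878.6·(+0.17559)/0.97023 + 253.0 = 412.0103
M2: Pc = R·M2+t = (+0.03512, +0.04636, +0.98327); u = 455.4·(+0.03512)/0.98327 + 331.8 = 348.0641, v = 878.6·(+0.04636)/0.98327 + 253.0 = 294.4280
M3: Pc = R·M3+t = (-0.07756, -0.01419, +1.06537); u = 455.4·(-0.07756)/1.06537 + 331.8 = 298.6446, v = 878.6·(-0.01419)/1.06537 + 253.0 = 241.2944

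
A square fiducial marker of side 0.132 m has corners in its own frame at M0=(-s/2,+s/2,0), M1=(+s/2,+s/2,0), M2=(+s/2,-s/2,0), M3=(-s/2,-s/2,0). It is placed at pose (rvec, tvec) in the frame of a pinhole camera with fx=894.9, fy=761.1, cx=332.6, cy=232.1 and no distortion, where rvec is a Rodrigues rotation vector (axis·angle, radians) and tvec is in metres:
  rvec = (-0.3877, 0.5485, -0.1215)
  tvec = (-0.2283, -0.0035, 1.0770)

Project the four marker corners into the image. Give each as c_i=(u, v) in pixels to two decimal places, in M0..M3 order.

c0=(98.28, 282.28) c1=(181.89, 264.28) c2=(188.04, 176.36) c3=(107.88, 198.50)

Intrinsics K: fx=894.9, fy=761.1, cx=332.6, cy=232.1
Marker side s = 0.132 m; corners in marker frame (Z=0):
  M0 = (-0.0660, +0.0660, 0)
  M1 = (+0.0660, +0.0660, 0)
  M2 = (+0.0660, -0.0660, 0)
  M3 = (-0.0660, -0.0660, 0)
rvec = (-0.3877, 0.5485, -0.1215), |rvec| = θ = 0.68259 rad = 39.109°
Rodrigues: sinθ=0.63080, 1−cosθ=0.22406; R = I + sinθ·[k]× + (1−cosθ)·[k]×²:
    [+0.84823 +0.01002 +0.52954]
    [-0.21454 +0.92062 +0.32624]
    [-0.48424 -0.39033 +0.78304]
t = (-0.2283, -0.0035, 1.0770) m
M0: Pc = R·M0+t = (-0.28362, +0.07142, +1.08320); u = 894.9·(-0.28362)/1.08320 + 332.6 = 98.2818, v = 761.1·(+0.07142)/1.08320 + 232.1 = 282.2832
M1: Pc = R·M1+t = (-0.17166, +0.04310, +1.01928); u = 894.9·(-0.17166)/1.01928 + 332.6 = 181.8907, v = 761.1·(+0.04310)/1.01928 + 232.1 = 264.2836
M2: Pc = R·M2+t = (-0.17298, -0.07842, +1.07080); u = 894.9·(-0.17298)/1.07080 + 332.6 = 188.0370, v = 761.1·(-0.07842)/1.07080 + 232.1 = 176.3605
M3: Pc = R·M3+t = (-0.28494, -0.05010, +1.13472); u = 894.9·(-0.28494)/1.13472 + 332.6 = 107.8783, v = 761.1·(-0.05010)/1.13472 + 232.1 = 198.4955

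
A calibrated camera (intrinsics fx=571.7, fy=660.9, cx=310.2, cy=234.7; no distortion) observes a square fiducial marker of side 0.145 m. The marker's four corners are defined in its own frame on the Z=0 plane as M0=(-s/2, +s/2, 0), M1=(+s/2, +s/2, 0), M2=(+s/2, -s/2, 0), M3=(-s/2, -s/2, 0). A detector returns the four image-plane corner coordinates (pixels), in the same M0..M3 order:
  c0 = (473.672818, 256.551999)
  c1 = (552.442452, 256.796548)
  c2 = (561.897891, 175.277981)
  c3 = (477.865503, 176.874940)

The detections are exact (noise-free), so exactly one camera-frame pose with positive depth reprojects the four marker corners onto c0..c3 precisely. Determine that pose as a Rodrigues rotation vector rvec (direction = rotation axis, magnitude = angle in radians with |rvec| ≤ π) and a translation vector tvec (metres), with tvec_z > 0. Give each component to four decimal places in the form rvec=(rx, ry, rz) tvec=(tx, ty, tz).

rvec=(0.4860, 0.1609, -0.0428) tvec=(0.3835, -0.0275, 1.0659)

Intrinsics K: fx=571.7, fy=660.9, cx=310.2, cy=234.7
Marker side s = 0.145 m; corners in marker frame (Z=0):
  M0 = (-0.0725, +0.0725, 0)
  M1 = (+0.0725, +0.0725, 0)
  M2 = (+0.0725, -0.0725, 0)
  M3 = (-0.0725, -0.0725, 0)
Detected image corners:
  c0 = (473.672818, 256.551999) px
  c1 = (552.442452, 256.796548) px
  c2 = (561.897891, 175.277981) px
  c3 = (477.865503, 176.874940) px
Planar DLT: solve 8×8 A·h = b for H (H[2,2]=1):
  H  [+481.31097 +176.75692 +515.90831]
  H  [-37.77311 +649.46058 +217.64414]
  H  [-0.15394 +0.43297 +1.00000]
B = K⁻¹H; ‖b₁‖=0.938141, ‖b₂‖=0.938141; λ = 2/(‖b₁‖+‖b₂‖) = 1.065938, sign → tz>0 ⇒ λ=+1.065938
r₁ = λ·B[:,0] = (+0.98644,-0.00265,-0.16409); r₂ = λ·B[:,1] = (+0.07915,+0.88359,+0.46152)
r₃ = r₁×r₂ = (+0.14377,-0.46825,+0.87182); SVD([r₁ r₂ r₃]) → R = UVᵀ:
  R  [+0.98644 +0.07915 +0.14377]
  R  [-0.00265 +0.88359 -0.46825]
  R  [-0.16409 +0.46152 +0.87182]
t = (+0.38354, -0.02751, +1.06594) m
tr R = 2.741854; θ = arccos((tr R − 1)/2) = 0.513710 rad = 29.433°
axis k = ((R−Rᵀ)₃₂, (R−Rᵀ)₁₃, (R−Rᵀ)₂₁) / (2 sinθ) = (+0.946021, +0.313238, -0.083226)
rvec = θ·k = (+0.485981, +0.160913, -0.042754)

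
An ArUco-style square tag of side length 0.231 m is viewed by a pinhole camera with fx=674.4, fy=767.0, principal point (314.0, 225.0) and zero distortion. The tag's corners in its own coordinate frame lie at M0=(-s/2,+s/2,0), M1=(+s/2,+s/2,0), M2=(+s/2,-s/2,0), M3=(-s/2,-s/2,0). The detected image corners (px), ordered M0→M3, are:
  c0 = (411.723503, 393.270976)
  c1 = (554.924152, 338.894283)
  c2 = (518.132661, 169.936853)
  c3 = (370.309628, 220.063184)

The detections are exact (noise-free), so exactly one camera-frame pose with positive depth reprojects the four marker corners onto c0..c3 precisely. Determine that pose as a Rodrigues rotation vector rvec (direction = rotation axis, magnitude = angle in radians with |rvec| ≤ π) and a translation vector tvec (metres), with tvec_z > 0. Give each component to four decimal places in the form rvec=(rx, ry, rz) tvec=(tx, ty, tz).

Intrinsics K: fx=674.4, fy=767.0, cx=314.0, cy=225.0
Marker side s = 0.231 m; corners in marker frame (Z=0):
  M0 = (-0.1155, +0.1155, 0)
  M1 = (+0.1155, +0.1155, 0)
  M2 = (+0.1155, -0.1155, 0)
  M3 = (-0.1155, -0.1155, 0)
Detected image corners:
  c0 = (411.723503, 393.270976) px
  c1 = (554.924152, 338.894283) px
  c2 = (518.132661, 169.936853) px
  c3 = (370.309628, 220.063184) px
Planar DLT: solve 8×8 A·h = b for H (H[2,2]=1):
  H  [+693.90169 +215.66819 +465.16055]
  H  [-187.53109 +768.63048 +281.11601]
  H  [+0.13821 +0.10038 +1.00000]
B = K⁻¹H; ‖b₁‖=1.015255, ‖b₂‖=1.015255; λ = 2/(‖b₁‖+‖b₂‖) = 0.984974, sign → tz>0 ⇒ λ=+0.984974
r₁ = λ·B[:,0] = (+0.95008,-0.28076,+0.13613); r₂ = λ·B[:,1] = (+0.26895,+0.95806,+0.09887)
r₃ = r₁×r₂ = (-0.15818,-0.05732,+0.98575); SVD([r₁ r₂ r₃]) → R = UVᵀ:
  R  [+0.95008 +0.26895 -0.15818]
  R  [-0.28076 +0.95806 -0.05732]
  R  [+0.13613 +0.09887 +0.98575]
t = (+0.22077, +0.07206, +0.98497) m
tr R = 2.893885; θ = arccos((tr R − 1)/2) = 0.327210 rad = 18.748°
axis k = ((R−Rᵀ)₃₂, (R−Rᵀ)₁₃, (R−Rᵀ)₂₁) / (2 sinθ) = (+0.242981, -0.457851, -0.855180)
rvec = θ·k = (+0.079506, -0.149814, -0.279824)

rvec=(0.0795, -0.1498, -0.2798) tvec=(0.2208, 0.0721, 0.9850)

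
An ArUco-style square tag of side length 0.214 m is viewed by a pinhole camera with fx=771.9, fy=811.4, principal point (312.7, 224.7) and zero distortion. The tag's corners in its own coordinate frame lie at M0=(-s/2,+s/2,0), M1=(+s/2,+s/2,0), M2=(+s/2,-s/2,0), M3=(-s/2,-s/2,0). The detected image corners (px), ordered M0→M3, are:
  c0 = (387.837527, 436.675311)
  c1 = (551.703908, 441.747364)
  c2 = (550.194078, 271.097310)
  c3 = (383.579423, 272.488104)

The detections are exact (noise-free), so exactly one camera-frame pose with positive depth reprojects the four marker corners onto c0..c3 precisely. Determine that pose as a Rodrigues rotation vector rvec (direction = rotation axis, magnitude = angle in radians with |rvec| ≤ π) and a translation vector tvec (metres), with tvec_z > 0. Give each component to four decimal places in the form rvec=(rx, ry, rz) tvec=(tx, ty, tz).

Intrinsics K: fx=771.9, fy=811.4, cx=312.7, cy=224.7
Marker side s = 0.214 m; corners in marker frame (Z=0):
  M0 = (-0.1070, +0.1070, 0)
  M1 = (+0.1070, +0.1070, 0)
  M2 = (+0.1070, -0.1070, 0)
  M3 = (-0.1070, -0.1070, 0)
Detected image corners:
  c0 = (387.837527, 436.675311) px
  c1 = (551.703908, 441.747364) px
  c2 = (550.194078, 271.097310) px
  c3 = (383.579423, 272.488104) px
Planar DLT: solve 8×8 A·h = b for H (H[2,2]=1):
  H  [+687.19930 +51.48100 +466.73866]
  H  [-55.71247 +810.79133 +356.20863]
  H  [-0.18128 +0.08088 +1.00000]
B = K⁻¹H; ‖b₁‖=0.980781, ‖b₂‖=0.980781; λ = 2/(‖b₁‖+‖b₂‖) = 1.019596, sign → tz>0 ⇒ λ=+1.019596
r₁ = λ·B[:,0] = (+0.98259,-0.01882,-0.18483); r₂ = λ·B[:,1] = (+0.03459,+0.99599,+0.08247)
r₃ = r₁×r₂ = (+0.18254,-0.08743,+0.97930); SVD([r₁ r₂ r₃]) → R = UVᵀ:
  R  [+0.98259 +0.03459 +0.18254]
  R  [-0.01882 +0.99599 -0.08743]
  R  [-0.18483 +0.08247 +0.97930]
t = (+0.20347, +0.16525, +1.01960) m
tr R = 2.957888; θ = arccos((tr R − 1)/2) = 0.205574 rad = 11.779°
axis k = ((R−Rᵀ)₃₂, (R−Rᵀ)₁₃, (R−Rᵀ)₂₁) / (2 sinθ) = (+0.416145, +0.899836, -0.130838)
rvec = θ·k = (+0.085549, +0.184983, -0.026897)

rvec=(0.0855, 0.1850, -0.0269) tvec=(0.2035, 0.1653, 1.0196)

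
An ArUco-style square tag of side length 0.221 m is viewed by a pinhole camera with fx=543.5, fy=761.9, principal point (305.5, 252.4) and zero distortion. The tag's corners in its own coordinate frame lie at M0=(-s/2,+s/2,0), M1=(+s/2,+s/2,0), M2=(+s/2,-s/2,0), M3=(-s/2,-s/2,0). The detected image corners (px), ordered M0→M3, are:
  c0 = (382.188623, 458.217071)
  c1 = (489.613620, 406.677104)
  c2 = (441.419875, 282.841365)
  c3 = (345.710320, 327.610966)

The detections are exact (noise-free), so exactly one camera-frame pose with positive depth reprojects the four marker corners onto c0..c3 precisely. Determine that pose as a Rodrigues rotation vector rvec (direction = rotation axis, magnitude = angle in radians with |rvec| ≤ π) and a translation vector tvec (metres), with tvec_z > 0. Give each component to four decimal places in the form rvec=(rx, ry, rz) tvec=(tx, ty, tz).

Intrinsics K: fx=543.5, fy=761.9, cx=305.5, cy=252.4
Marker side s = 0.221 m; corners in marker frame (Z=0):
  M0 = (-0.1105, +0.1105, 0)
  M1 = (+0.1105, +0.1105, 0)
  M2 = (+0.1105, -0.1105, 0)
  M3 = (-0.1105, -0.1105, 0)
Detected image corners:
  c0 = (382.188623, 458.217071) px
  c1 = (489.613620, 406.677104) px
  c2 = (441.419875, 282.841365) px
  c3 = (345.710320, 327.610966) px
Planar DLT: solve 8×8 A·h = b for H (H[2,2]=1):
  H  [+473.49728 -31.24382 +413.68547]
  H  [-203.20840 +377.34747 +364.95919]
  H  [+0.03735 -0.53750 +1.00000]
B = K⁻¹H; ‖b₁‖=0.895618, ‖b₂‖=0.895618; λ = 2/(‖b₁‖+‖b₂‖) = 1.116547, sign → tz>0 ⇒ λ=+1.116547
r₁ = λ·B[:,0] = (+0.94929,-0.31161,+0.04171); r₂ = λ·B[:,1] = (+0.27315,+0.75181,-0.60014)
r₃ = r₁×r₂ = (+0.15566,+0.58110,+0.79880); SVD([r₁ r₂ r₃]) → R = UVᵀ:
  R  [+0.94929 +0.27315 +0.15566]
  R  [-0.31161 +0.75181 +0.58110]
  R  [+0.04171 -0.60014 +0.79880]
t = (+0.22225, +0.16495, +1.11655) m
tr R = 2.499905; θ = arccos((tr R − 1)/2) = 0.722806 rad = 41.414°
axis k = ((R−Rᵀ)₃₂, (R−Rᵀ)₁₃, (R−Rᵀ)₂₁) / (2 sinθ) = (-0.892867, +0.086133, -0.442006)
rvec = θ·k = (-0.645369, +0.062258, -0.319484)

rvec=(-0.6454, 0.0623, -0.3195) tvec=(0.2223, 0.1650, 1.1165)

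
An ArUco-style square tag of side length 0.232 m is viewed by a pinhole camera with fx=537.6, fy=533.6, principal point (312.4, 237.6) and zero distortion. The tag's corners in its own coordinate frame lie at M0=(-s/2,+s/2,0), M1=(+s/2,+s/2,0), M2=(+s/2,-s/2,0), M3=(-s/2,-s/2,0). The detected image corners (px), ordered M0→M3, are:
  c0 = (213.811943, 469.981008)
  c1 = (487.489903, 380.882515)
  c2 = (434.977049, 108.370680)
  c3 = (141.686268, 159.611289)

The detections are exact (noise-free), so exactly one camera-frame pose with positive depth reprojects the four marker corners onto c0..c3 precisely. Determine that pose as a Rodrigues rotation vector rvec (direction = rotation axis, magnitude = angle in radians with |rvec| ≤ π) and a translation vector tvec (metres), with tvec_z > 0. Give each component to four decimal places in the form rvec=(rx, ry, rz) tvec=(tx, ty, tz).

Intrinsics K: fx=537.6, fy=533.6, cx=312.4, cy=237.6
Marker side s = 0.232 m; corners in marker frame (Z=0):
  M0 = (-0.1160, +0.1160, 0)
  M1 = (+0.1160, +0.1160, 0)
  M2 = (+0.1160, -0.1160, 0)
  M3 = (-0.1160, -0.1160, 0)
Detected image corners:
  c0 = (213.811943, 469.981008) px
  c1 = (487.489903, 380.882515) px
  c2 = (434.977049, 108.370680) px
  c3 = (141.686268, 159.611289) px
Planar DLT: solve 8×8 A·h = b for H (H[2,2]=1):
  H  [+1412.78009 +318.81382 +329.95697]
  H  [-136.21503 +1297.05377 +280.08107]
  H  [+0.59995 +0.16632 +1.00000]
B = K⁻¹H; ‖b₁‖=2.414146, ‖b₂‖=2.414146; λ = 2/(‖b₁‖+‖b₂‖) = 0.414225, sign → tz>0 ⇒ λ=+0.414225
r₁ = λ·B[:,0] = (+0.94415,-0.21640,+0.24852); r₂ = λ·B[:,1] = (+0.20561,+0.97621,+0.06889)
r₃ = r₁×r₂ = (-0.25751,-0.01395,+0.96617); SVD([r₁ r₂ r₃]) → R = UVᵀ:
  R  [+0.94415 +0.20561 -0.25751]
  R  [-0.21640 +0.97621 -0.01395]
  R  [+0.24852 +0.06889 +0.96617]
t = (+0.01353, +0.03298, +0.41423) m
tr R = 2.886525; θ = arccos((tr R − 1)/2) = 0.338474 rad = 19.393°
axis k = ((R−Rᵀ)₃₂, (R−Rᵀ)₁₃, (R−Rᵀ)₂₁) / (2 sinθ) = (+0.124744, -0.761980, -0.635472)
rvec = θ·k = (+0.042223, -0.257910, -0.215091)

rvec=(0.0422, -0.2579, -0.2151) tvec=(0.0135, 0.0330, 0.4142)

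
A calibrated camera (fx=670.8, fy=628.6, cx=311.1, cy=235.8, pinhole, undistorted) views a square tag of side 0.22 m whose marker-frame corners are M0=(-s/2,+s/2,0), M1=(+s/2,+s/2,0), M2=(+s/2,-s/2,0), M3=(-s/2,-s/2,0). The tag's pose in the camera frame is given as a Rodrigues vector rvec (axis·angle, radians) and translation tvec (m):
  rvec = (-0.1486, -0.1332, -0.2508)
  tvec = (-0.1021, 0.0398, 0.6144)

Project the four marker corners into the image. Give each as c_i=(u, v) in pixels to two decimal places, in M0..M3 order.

c0=(104.82, 420.17) c1=(345.59, 357.25) c2=(285.42, 146.54) c3=(52.62, 195.21)

Intrinsics K: fx=670.8, fy=628.6, cx=311.1, cy=235.8
Marker side s = 0.22 m; corners in marker frame (Z=0):
  M0 = (-0.1100, +0.1100, 0)
  M1 = (+0.1100, +0.1100, 0)
  M2 = (+0.1100, -0.1100, 0)
  M3 = (-0.1100, -0.1100, 0)
rvec = (-0.1486, -0.1332, -0.2508), |rvec| = θ = 0.32051 rad = 18.364°
Rodrigues: sinθ=0.31505, 1−cosθ=0.05092; R = I + sinθ·[k]× + (1−cosθ)·[k]×²:
    [+0.96002 +0.25634 -0.11246]
    [-0.23672 +0.95787 +0.16263]
    [+0.14941 -0.12951 +0.98026]
t = (-0.1021, 0.0398, 0.6144) m
M0: Pc = R·M0+t = (-0.17951, +0.17120, +0.58372); u = 670.8·(-0.17951)/0.58372 + 311.1 = 104.8160, v = 628.6·(+0.17120)/0.58372 + 235.8 = 420.1680
M1: Pc = R·M1+t = (+0.03170, +0.11913, +0.61659); u = 670.8·(+0.03170)/0.61659 + 311.1 = 345.5870, v = 628.6·(+0.11913)/0.61659 + 235.8 = 357.2477
M2: Pc = R·M2+t = (-0.02469, -0.09160, +0.64508); u = 670.8·(-0.02469)/0.64508 + 311.1 = 285.4204, v = 628.6·(-0.09160)/0.64508 + 235.8 = 146.5358
M3: Pc = R·M3+t = (-0.23590, -0.03953, +0.61221); u = 670.8·(-0.23590)/0.61221 + 311.1 = 52.6244, v = 628.6·(-0.03953)/0.61221 + 235.8 = 195.2148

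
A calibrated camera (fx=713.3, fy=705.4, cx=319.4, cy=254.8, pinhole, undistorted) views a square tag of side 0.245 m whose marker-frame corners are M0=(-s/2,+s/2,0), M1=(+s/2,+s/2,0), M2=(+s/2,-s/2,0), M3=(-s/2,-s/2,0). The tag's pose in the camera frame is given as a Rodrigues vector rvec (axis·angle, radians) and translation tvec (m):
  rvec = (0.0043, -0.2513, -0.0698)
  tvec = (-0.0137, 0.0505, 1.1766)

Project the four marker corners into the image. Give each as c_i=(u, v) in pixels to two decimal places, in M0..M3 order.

c0=(242.54, 366.18) c1=(386.12, 350.62) c2=(376.37, 207.86) c3=(231.88, 215.86)

Intrinsics K: fx=713.3, fy=705.4, cx=319.4, cy=254.8
Marker side s = 0.245 m; corners in marker frame (Z=0):
  M0 = (-0.1225, +0.1225, 0)
  M1 = (+0.1225, +0.1225, 0)
  M2 = (+0.1225, -0.1225, 0)
  M3 = (-0.1225, -0.1225, 0)
rvec = (0.0043, -0.2513, -0.0698), |rvec| = θ = 0.26085 rad = 14.946°
Rodrigues: sinθ=0.25790, 1−cosθ=0.03383; R = I + sinθ·[k]× + (1−cosθ)·[k]×²:
    [+0.96618 +0.06847 -0.24861]
    [-0.06955 +0.99757 +0.00447]
    [+0.24831 +0.01297 +0.96859]
t = (-0.0137, 0.0505, 1.1766) m
M0: Pc = R·M0+t = (-0.12367, +0.18122, +1.14777); u = 713.3·(-0.12367)/1.14777 + 319.4 = 242.5440, v = 705.4·(+0.18122)/1.14777 + 254.8 = 366.1758
M1: Pc = R·M1+t = (+0.11305, +0.16418, +1.20861); u = 713.3·(+0.11305)/1.20861 + 319.4 = 386.1174, v = 705.4·(+0.16418)/1.20861 + 254.8 = 350.6246
M2: Pc = R·M2+t = (+0.09627, -0.08022, +1.20543); u = 713.3·(+0.09627)/1.20543 + 319.4 = 376.3662, v = 705.4·(-0.08022)/1.20543 + 254.8 = 207.8553
M3: Pc = R·M3+t = (-0.14045, -0.06318, +1.14459); u = 713.3·(-0.14045)/1.14459 + 319.4 = 231.8758, v = 705.4·(-0.06318)/1.14459 + 254.8 = 215.8613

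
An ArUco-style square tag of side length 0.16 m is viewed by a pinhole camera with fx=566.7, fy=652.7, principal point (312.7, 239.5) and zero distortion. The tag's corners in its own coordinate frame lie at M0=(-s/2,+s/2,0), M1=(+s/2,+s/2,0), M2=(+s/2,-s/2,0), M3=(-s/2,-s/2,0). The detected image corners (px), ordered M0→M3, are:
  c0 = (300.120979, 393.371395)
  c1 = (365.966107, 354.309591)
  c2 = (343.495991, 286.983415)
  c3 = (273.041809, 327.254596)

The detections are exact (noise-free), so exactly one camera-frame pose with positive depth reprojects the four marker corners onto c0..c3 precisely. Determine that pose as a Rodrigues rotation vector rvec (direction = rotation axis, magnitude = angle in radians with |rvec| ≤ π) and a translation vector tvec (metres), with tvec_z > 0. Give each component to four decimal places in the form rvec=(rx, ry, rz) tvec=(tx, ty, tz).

rvec=(0.4354, -0.2362, -0.4074) tvec=(0.0181, 0.1851, 1.1867)

Intrinsics K: fx=566.7, fy=652.7, cx=312.7, cy=239.5
Marker side s = 0.16 m; corners in marker frame (Z=0):
  M0 = (-0.0800, +0.0800, 0)
  M1 = (+0.0800, +0.0800, 0)
  M2 = (+0.0800, -0.0800, 0)
  M3 = (-0.0800, -0.0800, 0)
Detected image corners:
  c0 = (300.120979, 393.371395) px
  c1 = (365.966107, 354.309591) px
  c2 = (343.495991, 286.983415) px
  c3 = (273.041809, 327.254596) px
Planar DLT: solve 8×8 A·h = b for H (H[2,2]=1):
  H  [+461.88515 +277.02215 +321.34358]
  H  [-209.16128 +546.91650 +341.31770]
  H  [+0.11348 +0.38144 +1.00000]
B = K⁻¹H; ‖b₁‖=0.842695, ‖b₂‖=0.842695; λ = 2/(‖b₁‖+‖b₂‖) = 1.186669, sign → tz>0 ⇒ λ=+1.186669
r₁ = λ·B[:,0] = (+0.89288,-0.42969,+0.13467); r₂ = λ·B[:,1] = (+0.33032,+0.82825,+0.45264)
r₃ = r₁×r₂ = (-0.30604,-0.35967,+0.88146); SVD([r₁ r₂ r₃]) → R = UVᵀ:
  R  [+0.89288 +0.33032 -0.30604]
  R  [-0.42969 +0.82825 -0.35967]
  R  [+0.13467 +0.45264 +0.88146]
t = (+0.01810, +0.18511, +1.18667) m
tr R = 2.602595; θ = arccos((tr R − 1)/2) = 0.641336 rad = 36.746°
axis k = ((R−Rᵀ)₃₂, (R−Rᵀ)₁₃, (R−Rᵀ)₂₁) / (2 sinθ) = (+0.678892, -0.368317, -0.635176)
rvec = θ·k = (+0.435398, -0.236215, -0.407361)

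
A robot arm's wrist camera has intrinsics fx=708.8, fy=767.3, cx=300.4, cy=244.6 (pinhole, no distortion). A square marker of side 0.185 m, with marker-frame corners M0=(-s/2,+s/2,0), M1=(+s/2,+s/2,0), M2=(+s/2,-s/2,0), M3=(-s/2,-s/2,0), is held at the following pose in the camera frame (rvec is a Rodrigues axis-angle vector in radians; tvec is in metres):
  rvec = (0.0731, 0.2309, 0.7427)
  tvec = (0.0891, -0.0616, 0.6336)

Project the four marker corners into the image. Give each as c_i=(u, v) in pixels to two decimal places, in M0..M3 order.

c0=(259.84, 179.62) c1=(405.91, 328.70) c2=(554.49, 159.41) c3=(394.30, 12.92)

Intrinsics K: fx=708.8, fy=767.3, cx=300.4, cy=244.6
Marker side s = 0.185 m; corners in marker frame (Z=0):
  M0 = (-0.0925, +0.0925, 0)
  M1 = (+0.0925, +0.0925, 0)
  M2 = (+0.0925, -0.0925, 0)
  M3 = (-0.0925, -0.0925, 0)
rvec = (0.0731, 0.2309, 0.7427), |rvec| = θ = 0.78119 rad = 44.759°
Rodrigues: sinθ=0.70413, 1−cosθ=0.28993; R = I + sinθ·[k]× + (1−cosθ)·[k]×²:
    [+0.71261 -0.66141 +0.23391]
    [+0.67745 +0.73540 +0.01558]
    [-0.18233 +0.14736 +0.97213]
t = (0.0891, -0.0616, 0.6336) m
M0: Pc = R·M0+t = (-0.03800, -0.05624, +0.66410); u = 708.8·(-0.03800)/0.66410 + 300.4 = 259.8448, v = 767.3·(-0.05624)/0.66410 + 244.6 = 179.6208
M1: Pc = R·M1+t = (+0.09384, +0.06909, +0.63037); u = 708.8·(+0.09384)/0.63037 + 300.4 = 405.9118, v = 767.3·(+0.06909)/0.63037 + 244.6 = 328.6972
M2: Pc = R·M2+t = (+0.21620, -0.06696, +0.60310); u = 708.8·(+0.21620)/0.60310 + 300.4 = 554.4868, v = 767.3·(-0.06696)/0.60310 + 244.6 = 159.4092
M3: Pc = R·M3+t = (+0.08436, -0.19229, +0.63683); u = 708.8·(+0.08436)/0.63683 + 300.4 = 394.2975, v = 767.3·(-0.19229)/0.63683 + 244.6 = 12.9176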